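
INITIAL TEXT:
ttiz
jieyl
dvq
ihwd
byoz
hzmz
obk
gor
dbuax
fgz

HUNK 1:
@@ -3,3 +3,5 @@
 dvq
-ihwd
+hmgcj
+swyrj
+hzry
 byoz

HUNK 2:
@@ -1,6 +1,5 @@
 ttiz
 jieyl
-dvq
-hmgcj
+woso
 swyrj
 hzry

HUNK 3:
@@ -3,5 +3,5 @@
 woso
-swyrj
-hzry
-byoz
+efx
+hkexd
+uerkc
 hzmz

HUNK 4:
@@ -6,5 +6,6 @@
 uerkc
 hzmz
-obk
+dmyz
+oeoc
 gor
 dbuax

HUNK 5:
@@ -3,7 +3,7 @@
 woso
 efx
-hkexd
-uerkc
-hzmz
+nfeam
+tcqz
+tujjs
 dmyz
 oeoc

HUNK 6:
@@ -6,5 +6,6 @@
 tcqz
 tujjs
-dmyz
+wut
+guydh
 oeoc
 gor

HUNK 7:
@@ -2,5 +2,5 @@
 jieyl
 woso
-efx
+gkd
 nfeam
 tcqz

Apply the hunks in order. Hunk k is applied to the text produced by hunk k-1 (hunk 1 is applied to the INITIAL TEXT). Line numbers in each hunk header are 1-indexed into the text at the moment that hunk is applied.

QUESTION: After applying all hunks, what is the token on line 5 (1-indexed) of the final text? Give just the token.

Answer: nfeam

Derivation:
Hunk 1: at line 3 remove [ihwd] add [hmgcj,swyrj,hzry] -> 12 lines: ttiz jieyl dvq hmgcj swyrj hzry byoz hzmz obk gor dbuax fgz
Hunk 2: at line 1 remove [dvq,hmgcj] add [woso] -> 11 lines: ttiz jieyl woso swyrj hzry byoz hzmz obk gor dbuax fgz
Hunk 3: at line 3 remove [swyrj,hzry,byoz] add [efx,hkexd,uerkc] -> 11 lines: ttiz jieyl woso efx hkexd uerkc hzmz obk gor dbuax fgz
Hunk 4: at line 6 remove [obk] add [dmyz,oeoc] -> 12 lines: ttiz jieyl woso efx hkexd uerkc hzmz dmyz oeoc gor dbuax fgz
Hunk 5: at line 3 remove [hkexd,uerkc,hzmz] add [nfeam,tcqz,tujjs] -> 12 lines: ttiz jieyl woso efx nfeam tcqz tujjs dmyz oeoc gor dbuax fgz
Hunk 6: at line 6 remove [dmyz] add [wut,guydh] -> 13 lines: ttiz jieyl woso efx nfeam tcqz tujjs wut guydh oeoc gor dbuax fgz
Hunk 7: at line 2 remove [efx] add [gkd] -> 13 lines: ttiz jieyl woso gkd nfeam tcqz tujjs wut guydh oeoc gor dbuax fgz
Final line 5: nfeam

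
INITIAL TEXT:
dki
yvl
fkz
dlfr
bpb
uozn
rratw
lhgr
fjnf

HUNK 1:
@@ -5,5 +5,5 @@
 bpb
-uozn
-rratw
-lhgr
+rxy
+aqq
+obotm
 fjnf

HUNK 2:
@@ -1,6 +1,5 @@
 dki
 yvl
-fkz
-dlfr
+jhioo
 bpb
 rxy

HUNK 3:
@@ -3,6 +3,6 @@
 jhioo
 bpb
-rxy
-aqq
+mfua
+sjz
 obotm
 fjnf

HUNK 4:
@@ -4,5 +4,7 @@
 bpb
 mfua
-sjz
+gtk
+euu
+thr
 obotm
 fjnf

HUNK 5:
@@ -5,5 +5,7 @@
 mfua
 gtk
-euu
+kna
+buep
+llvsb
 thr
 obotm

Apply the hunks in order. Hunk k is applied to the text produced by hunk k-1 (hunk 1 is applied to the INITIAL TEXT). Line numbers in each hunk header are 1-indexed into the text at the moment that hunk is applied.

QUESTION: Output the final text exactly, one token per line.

Answer: dki
yvl
jhioo
bpb
mfua
gtk
kna
buep
llvsb
thr
obotm
fjnf

Derivation:
Hunk 1: at line 5 remove [uozn,rratw,lhgr] add [rxy,aqq,obotm] -> 9 lines: dki yvl fkz dlfr bpb rxy aqq obotm fjnf
Hunk 2: at line 1 remove [fkz,dlfr] add [jhioo] -> 8 lines: dki yvl jhioo bpb rxy aqq obotm fjnf
Hunk 3: at line 3 remove [rxy,aqq] add [mfua,sjz] -> 8 lines: dki yvl jhioo bpb mfua sjz obotm fjnf
Hunk 4: at line 4 remove [sjz] add [gtk,euu,thr] -> 10 lines: dki yvl jhioo bpb mfua gtk euu thr obotm fjnf
Hunk 5: at line 5 remove [euu] add [kna,buep,llvsb] -> 12 lines: dki yvl jhioo bpb mfua gtk kna buep llvsb thr obotm fjnf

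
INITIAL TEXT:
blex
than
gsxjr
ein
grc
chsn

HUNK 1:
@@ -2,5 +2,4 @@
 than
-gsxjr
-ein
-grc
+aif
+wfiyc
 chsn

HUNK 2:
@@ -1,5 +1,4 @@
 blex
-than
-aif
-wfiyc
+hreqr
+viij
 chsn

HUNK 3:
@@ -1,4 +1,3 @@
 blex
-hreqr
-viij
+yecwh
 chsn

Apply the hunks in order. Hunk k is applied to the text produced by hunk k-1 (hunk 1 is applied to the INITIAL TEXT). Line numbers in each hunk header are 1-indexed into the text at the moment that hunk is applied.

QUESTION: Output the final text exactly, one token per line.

Hunk 1: at line 2 remove [gsxjr,ein,grc] add [aif,wfiyc] -> 5 lines: blex than aif wfiyc chsn
Hunk 2: at line 1 remove [than,aif,wfiyc] add [hreqr,viij] -> 4 lines: blex hreqr viij chsn
Hunk 3: at line 1 remove [hreqr,viij] add [yecwh] -> 3 lines: blex yecwh chsn

Answer: blex
yecwh
chsn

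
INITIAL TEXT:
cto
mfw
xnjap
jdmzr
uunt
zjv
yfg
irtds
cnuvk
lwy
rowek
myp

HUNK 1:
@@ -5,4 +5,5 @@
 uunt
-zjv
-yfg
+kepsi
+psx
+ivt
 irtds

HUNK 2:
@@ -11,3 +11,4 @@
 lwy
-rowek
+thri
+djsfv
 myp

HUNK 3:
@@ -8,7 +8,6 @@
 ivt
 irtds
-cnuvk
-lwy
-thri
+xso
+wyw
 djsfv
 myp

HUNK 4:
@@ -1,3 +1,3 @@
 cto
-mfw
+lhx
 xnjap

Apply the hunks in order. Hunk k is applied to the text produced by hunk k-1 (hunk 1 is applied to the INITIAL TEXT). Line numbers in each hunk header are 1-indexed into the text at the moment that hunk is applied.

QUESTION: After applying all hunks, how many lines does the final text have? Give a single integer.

Hunk 1: at line 5 remove [zjv,yfg] add [kepsi,psx,ivt] -> 13 lines: cto mfw xnjap jdmzr uunt kepsi psx ivt irtds cnuvk lwy rowek myp
Hunk 2: at line 11 remove [rowek] add [thri,djsfv] -> 14 lines: cto mfw xnjap jdmzr uunt kepsi psx ivt irtds cnuvk lwy thri djsfv myp
Hunk 3: at line 8 remove [cnuvk,lwy,thri] add [xso,wyw] -> 13 lines: cto mfw xnjap jdmzr uunt kepsi psx ivt irtds xso wyw djsfv myp
Hunk 4: at line 1 remove [mfw] add [lhx] -> 13 lines: cto lhx xnjap jdmzr uunt kepsi psx ivt irtds xso wyw djsfv myp
Final line count: 13

Answer: 13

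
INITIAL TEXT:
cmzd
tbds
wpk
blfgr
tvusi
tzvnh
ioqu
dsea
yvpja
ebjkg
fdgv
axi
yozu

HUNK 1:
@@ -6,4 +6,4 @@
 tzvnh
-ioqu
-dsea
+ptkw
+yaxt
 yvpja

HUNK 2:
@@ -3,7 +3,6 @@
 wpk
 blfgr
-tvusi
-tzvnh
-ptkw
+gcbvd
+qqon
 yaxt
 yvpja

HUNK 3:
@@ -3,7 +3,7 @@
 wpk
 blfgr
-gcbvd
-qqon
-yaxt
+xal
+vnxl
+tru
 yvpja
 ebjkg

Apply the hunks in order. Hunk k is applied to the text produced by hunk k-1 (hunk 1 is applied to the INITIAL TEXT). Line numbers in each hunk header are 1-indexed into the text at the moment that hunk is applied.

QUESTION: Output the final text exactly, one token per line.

Hunk 1: at line 6 remove [ioqu,dsea] add [ptkw,yaxt] -> 13 lines: cmzd tbds wpk blfgr tvusi tzvnh ptkw yaxt yvpja ebjkg fdgv axi yozu
Hunk 2: at line 3 remove [tvusi,tzvnh,ptkw] add [gcbvd,qqon] -> 12 lines: cmzd tbds wpk blfgr gcbvd qqon yaxt yvpja ebjkg fdgv axi yozu
Hunk 3: at line 3 remove [gcbvd,qqon,yaxt] add [xal,vnxl,tru] -> 12 lines: cmzd tbds wpk blfgr xal vnxl tru yvpja ebjkg fdgv axi yozu

Answer: cmzd
tbds
wpk
blfgr
xal
vnxl
tru
yvpja
ebjkg
fdgv
axi
yozu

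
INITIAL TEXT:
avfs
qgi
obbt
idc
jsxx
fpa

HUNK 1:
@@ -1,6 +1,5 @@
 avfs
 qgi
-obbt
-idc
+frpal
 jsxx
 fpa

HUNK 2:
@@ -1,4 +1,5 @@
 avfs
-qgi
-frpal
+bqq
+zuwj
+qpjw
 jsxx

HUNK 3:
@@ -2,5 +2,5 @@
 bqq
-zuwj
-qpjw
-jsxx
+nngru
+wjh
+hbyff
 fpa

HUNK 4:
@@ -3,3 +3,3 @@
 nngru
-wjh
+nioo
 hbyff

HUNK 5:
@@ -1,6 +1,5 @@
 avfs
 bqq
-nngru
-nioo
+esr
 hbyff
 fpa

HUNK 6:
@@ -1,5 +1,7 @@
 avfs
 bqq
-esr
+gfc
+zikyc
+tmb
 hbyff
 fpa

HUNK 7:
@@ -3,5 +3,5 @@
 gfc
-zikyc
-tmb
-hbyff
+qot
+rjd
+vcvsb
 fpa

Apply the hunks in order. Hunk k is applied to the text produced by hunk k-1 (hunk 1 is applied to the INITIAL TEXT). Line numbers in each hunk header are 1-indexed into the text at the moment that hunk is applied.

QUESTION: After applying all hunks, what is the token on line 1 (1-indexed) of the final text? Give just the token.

Answer: avfs

Derivation:
Hunk 1: at line 1 remove [obbt,idc] add [frpal] -> 5 lines: avfs qgi frpal jsxx fpa
Hunk 2: at line 1 remove [qgi,frpal] add [bqq,zuwj,qpjw] -> 6 lines: avfs bqq zuwj qpjw jsxx fpa
Hunk 3: at line 2 remove [zuwj,qpjw,jsxx] add [nngru,wjh,hbyff] -> 6 lines: avfs bqq nngru wjh hbyff fpa
Hunk 4: at line 3 remove [wjh] add [nioo] -> 6 lines: avfs bqq nngru nioo hbyff fpa
Hunk 5: at line 1 remove [nngru,nioo] add [esr] -> 5 lines: avfs bqq esr hbyff fpa
Hunk 6: at line 1 remove [esr] add [gfc,zikyc,tmb] -> 7 lines: avfs bqq gfc zikyc tmb hbyff fpa
Hunk 7: at line 3 remove [zikyc,tmb,hbyff] add [qot,rjd,vcvsb] -> 7 lines: avfs bqq gfc qot rjd vcvsb fpa
Final line 1: avfs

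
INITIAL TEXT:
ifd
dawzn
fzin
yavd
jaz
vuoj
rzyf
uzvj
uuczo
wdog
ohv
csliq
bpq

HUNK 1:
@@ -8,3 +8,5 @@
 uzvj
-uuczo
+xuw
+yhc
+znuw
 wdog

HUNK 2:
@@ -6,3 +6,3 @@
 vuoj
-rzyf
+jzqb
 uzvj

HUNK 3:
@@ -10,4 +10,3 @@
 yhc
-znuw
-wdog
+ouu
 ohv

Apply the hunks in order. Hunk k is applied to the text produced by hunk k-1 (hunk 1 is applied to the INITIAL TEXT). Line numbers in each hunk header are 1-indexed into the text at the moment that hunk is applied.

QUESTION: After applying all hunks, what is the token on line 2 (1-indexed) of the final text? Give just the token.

Hunk 1: at line 8 remove [uuczo] add [xuw,yhc,znuw] -> 15 lines: ifd dawzn fzin yavd jaz vuoj rzyf uzvj xuw yhc znuw wdog ohv csliq bpq
Hunk 2: at line 6 remove [rzyf] add [jzqb] -> 15 lines: ifd dawzn fzin yavd jaz vuoj jzqb uzvj xuw yhc znuw wdog ohv csliq bpq
Hunk 3: at line 10 remove [znuw,wdog] add [ouu] -> 14 lines: ifd dawzn fzin yavd jaz vuoj jzqb uzvj xuw yhc ouu ohv csliq bpq
Final line 2: dawzn

Answer: dawzn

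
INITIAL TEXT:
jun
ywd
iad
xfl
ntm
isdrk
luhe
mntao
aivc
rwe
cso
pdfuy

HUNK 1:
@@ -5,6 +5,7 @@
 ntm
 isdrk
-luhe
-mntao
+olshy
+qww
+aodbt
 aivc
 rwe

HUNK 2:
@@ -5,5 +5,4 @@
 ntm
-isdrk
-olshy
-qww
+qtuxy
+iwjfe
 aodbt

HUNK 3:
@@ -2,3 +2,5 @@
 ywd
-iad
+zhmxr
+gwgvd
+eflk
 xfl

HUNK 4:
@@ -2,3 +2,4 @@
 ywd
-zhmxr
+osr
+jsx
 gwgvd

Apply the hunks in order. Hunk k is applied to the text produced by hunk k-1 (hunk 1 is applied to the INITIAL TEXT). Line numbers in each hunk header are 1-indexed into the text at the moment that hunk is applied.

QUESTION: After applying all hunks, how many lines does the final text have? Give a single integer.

Answer: 15

Derivation:
Hunk 1: at line 5 remove [luhe,mntao] add [olshy,qww,aodbt] -> 13 lines: jun ywd iad xfl ntm isdrk olshy qww aodbt aivc rwe cso pdfuy
Hunk 2: at line 5 remove [isdrk,olshy,qww] add [qtuxy,iwjfe] -> 12 lines: jun ywd iad xfl ntm qtuxy iwjfe aodbt aivc rwe cso pdfuy
Hunk 3: at line 2 remove [iad] add [zhmxr,gwgvd,eflk] -> 14 lines: jun ywd zhmxr gwgvd eflk xfl ntm qtuxy iwjfe aodbt aivc rwe cso pdfuy
Hunk 4: at line 2 remove [zhmxr] add [osr,jsx] -> 15 lines: jun ywd osr jsx gwgvd eflk xfl ntm qtuxy iwjfe aodbt aivc rwe cso pdfuy
Final line count: 15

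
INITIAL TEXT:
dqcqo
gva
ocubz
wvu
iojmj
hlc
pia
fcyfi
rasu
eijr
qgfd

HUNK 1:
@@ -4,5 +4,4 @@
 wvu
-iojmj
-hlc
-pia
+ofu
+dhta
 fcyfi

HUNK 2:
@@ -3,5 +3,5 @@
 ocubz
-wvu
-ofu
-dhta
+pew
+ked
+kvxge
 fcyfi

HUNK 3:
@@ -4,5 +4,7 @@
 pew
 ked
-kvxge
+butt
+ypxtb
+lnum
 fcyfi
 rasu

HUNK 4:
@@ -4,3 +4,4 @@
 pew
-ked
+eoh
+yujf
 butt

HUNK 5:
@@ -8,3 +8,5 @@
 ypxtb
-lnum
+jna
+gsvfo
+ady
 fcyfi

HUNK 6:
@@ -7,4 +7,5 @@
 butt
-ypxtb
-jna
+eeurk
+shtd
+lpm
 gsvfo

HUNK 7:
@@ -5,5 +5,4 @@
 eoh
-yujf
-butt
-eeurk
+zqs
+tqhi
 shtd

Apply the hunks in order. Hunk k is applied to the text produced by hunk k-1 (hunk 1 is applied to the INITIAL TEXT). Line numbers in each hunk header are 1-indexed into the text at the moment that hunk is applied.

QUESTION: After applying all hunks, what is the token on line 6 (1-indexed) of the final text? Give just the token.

Hunk 1: at line 4 remove [iojmj,hlc,pia] add [ofu,dhta] -> 10 lines: dqcqo gva ocubz wvu ofu dhta fcyfi rasu eijr qgfd
Hunk 2: at line 3 remove [wvu,ofu,dhta] add [pew,ked,kvxge] -> 10 lines: dqcqo gva ocubz pew ked kvxge fcyfi rasu eijr qgfd
Hunk 3: at line 4 remove [kvxge] add [butt,ypxtb,lnum] -> 12 lines: dqcqo gva ocubz pew ked butt ypxtb lnum fcyfi rasu eijr qgfd
Hunk 4: at line 4 remove [ked] add [eoh,yujf] -> 13 lines: dqcqo gva ocubz pew eoh yujf butt ypxtb lnum fcyfi rasu eijr qgfd
Hunk 5: at line 8 remove [lnum] add [jna,gsvfo,ady] -> 15 lines: dqcqo gva ocubz pew eoh yujf butt ypxtb jna gsvfo ady fcyfi rasu eijr qgfd
Hunk 6: at line 7 remove [ypxtb,jna] add [eeurk,shtd,lpm] -> 16 lines: dqcqo gva ocubz pew eoh yujf butt eeurk shtd lpm gsvfo ady fcyfi rasu eijr qgfd
Hunk 7: at line 5 remove [yujf,butt,eeurk] add [zqs,tqhi] -> 15 lines: dqcqo gva ocubz pew eoh zqs tqhi shtd lpm gsvfo ady fcyfi rasu eijr qgfd
Final line 6: zqs

Answer: zqs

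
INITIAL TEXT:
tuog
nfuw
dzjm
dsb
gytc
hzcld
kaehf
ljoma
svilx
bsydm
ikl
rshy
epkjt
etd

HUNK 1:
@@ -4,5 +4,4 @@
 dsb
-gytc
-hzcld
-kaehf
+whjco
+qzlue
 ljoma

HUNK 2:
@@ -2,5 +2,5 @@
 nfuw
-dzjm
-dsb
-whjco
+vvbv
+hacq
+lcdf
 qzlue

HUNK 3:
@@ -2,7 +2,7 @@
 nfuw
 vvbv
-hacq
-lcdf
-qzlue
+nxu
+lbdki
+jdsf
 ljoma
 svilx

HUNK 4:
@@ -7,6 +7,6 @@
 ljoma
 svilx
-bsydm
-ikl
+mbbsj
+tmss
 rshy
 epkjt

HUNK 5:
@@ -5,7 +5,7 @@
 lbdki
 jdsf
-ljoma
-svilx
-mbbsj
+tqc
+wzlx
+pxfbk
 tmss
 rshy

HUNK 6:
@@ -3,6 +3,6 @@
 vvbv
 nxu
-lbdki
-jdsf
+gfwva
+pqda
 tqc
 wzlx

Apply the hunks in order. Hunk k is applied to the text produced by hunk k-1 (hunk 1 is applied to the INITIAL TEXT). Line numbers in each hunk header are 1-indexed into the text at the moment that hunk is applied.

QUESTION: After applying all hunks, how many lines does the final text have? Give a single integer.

Answer: 13

Derivation:
Hunk 1: at line 4 remove [gytc,hzcld,kaehf] add [whjco,qzlue] -> 13 lines: tuog nfuw dzjm dsb whjco qzlue ljoma svilx bsydm ikl rshy epkjt etd
Hunk 2: at line 2 remove [dzjm,dsb,whjco] add [vvbv,hacq,lcdf] -> 13 lines: tuog nfuw vvbv hacq lcdf qzlue ljoma svilx bsydm ikl rshy epkjt etd
Hunk 3: at line 2 remove [hacq,lcdf,qzlue] add [nxu,lbdki,jdsf] -> 13 lines: tuog nfuw vvbv nxu lbdki jdsf ljoma svilx bsydm ikl rshy epkjt etd
Hunk 4: at line 7 remove [bsydm,ikl] add [mbbsj,tmss] -> 13 lines: tuog nfuw vvbv nxu lbdki jdsf ljoma svilx mbbsj tmss rshy epkjt etd
Hunk 5: at line 5 remove [ljoma,svilx,mbbsj] add [tqc,wzlx,pxfbk] -> 13 lines: tuog nfuw vvbv nxu lbdki jdsf tqc wzlx pxfbk tmss rshy epkjt etd
Hunk 6: at line 3 remove [lbdki,jdsf] add [gfwva,pqda] -> 13 lines: tuog nfuw vvbv nxu gfwva pqda tqc wzlx pxfbk tmss rshy epkjt etd
Final line count: 13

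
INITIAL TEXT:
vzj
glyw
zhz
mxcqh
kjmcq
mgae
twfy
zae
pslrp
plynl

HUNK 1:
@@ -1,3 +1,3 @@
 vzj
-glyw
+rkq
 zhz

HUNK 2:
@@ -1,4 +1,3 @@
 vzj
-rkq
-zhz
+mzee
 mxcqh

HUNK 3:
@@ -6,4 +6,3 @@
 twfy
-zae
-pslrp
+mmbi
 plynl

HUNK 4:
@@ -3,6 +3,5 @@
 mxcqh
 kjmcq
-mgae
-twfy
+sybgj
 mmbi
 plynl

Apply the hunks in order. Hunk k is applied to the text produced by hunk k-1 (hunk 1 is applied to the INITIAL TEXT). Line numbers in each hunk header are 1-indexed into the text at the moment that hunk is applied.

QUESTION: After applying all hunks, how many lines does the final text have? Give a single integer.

Hunk 1: at line 1 remove [glyw] add [rkq] -> 10 lines: vzj rkq zhz mxcqh kjmcq mgae twfy zae pslrp plynl
Hunk 2: at line 1 remove [rkq,zhz] add [mzee] -> 9 lines: vzj mzee mxcqh kjmcq mgae twfy zae pslrp plynl
Hunk 3: at line 6 remove [zae,pslrp] add [mmbi] -> 8 lines: vzj mzee mxcqh kjmcq mgae twfy mmbi plynl
Hunk 4: at line 3 remove [mgae,twfy] add [sybgj] -> 7 lines: vzj mzee mxcqh kjmcq sybgj mmbi plynl
Final line count: 7

Answer: 7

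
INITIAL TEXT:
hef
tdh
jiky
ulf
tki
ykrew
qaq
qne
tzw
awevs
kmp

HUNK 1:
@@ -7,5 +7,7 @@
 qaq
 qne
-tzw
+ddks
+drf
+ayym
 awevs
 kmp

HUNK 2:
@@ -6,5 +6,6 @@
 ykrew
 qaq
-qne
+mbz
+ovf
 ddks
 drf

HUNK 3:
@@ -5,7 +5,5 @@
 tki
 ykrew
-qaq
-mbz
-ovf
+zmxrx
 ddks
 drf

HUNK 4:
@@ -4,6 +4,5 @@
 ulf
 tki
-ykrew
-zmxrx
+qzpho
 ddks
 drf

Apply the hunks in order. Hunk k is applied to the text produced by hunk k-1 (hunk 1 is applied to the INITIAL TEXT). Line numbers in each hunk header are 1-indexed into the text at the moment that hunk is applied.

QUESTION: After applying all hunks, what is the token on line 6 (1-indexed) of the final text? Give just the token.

Answer: qzpho

Derivation:
Hunk 1: at line 7 remove [tzw] add [ddks,drf,ayym] -> 13 lines: hef tdh jiky ulf tki ykrew qaq qne ddks drf ayym awevs kmp
Hunk 2: at line 6 remove [qne] add [mbz,ovf] -> 14 lines: hef tdh jiky ulf tki ykrew qaq mbz ovf ddks drf ayym awevs kmp
Hunk 3: at line 5 remove [qaq,mbz,ovf] add [zmxrx] -> 12 lines: hef tdh jiky ulf tki ykrew zmxrx ddks drf ayym awevs kmp
Hunk 4: at line 4 remove [ykrew,zmxrx] add [qzpho] -> 11 lines: hef tdh jiky ulf tki qzpho ddks drf ayym awevs kmp
Final line 6: qzpho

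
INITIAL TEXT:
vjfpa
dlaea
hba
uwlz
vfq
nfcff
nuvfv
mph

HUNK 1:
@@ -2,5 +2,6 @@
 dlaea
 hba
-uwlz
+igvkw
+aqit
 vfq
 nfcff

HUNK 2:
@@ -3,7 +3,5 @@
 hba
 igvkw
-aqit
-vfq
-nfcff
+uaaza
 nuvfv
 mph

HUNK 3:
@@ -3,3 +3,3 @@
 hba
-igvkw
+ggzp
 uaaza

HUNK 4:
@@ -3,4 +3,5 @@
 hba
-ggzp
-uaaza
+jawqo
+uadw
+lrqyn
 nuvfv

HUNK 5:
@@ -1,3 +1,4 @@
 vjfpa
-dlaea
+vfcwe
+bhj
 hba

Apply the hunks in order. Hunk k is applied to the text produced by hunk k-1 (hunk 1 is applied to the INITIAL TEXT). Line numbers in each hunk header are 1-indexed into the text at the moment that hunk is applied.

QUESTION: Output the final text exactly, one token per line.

Answer: vjfpa
vfcwe
bhj
hba
jawqo
uadw
lrqyn
nuvfv
mph

Derivation:
Hunk 1: at line 2 remove [uwlz] add [igvkw,aqit] -> 9 lines: vjfpa dlaea hba igvkw aqit vfq nfcff nuvfv mph
Hunk 2: at line 3 remove [aqit,vfq,nfcff] add [uaaza] -> 7 lines: vjfpa dlaea hba igvkw uaaza nuvfv mph
Hunk 3: at line 3 remove [igvkw] add [ggzp] -> 7 lines: vjfpa dlaea hba ggzp uaaza nuvfv mph
Hunk 4: at line 3 remove [ggzp,uaaza] add [jawqo,uadw,lrqyn] -> 8 lines: vjfpa dlaea hba jawqo uadw lrqyn nuvfv mph
Hunk 5: at line 1 remove [dlaea] add [vfcwe,bhj] -> 9 lines: vjfpa vfcwe bhj hba jawqo uadw lrqyn nuvfv mph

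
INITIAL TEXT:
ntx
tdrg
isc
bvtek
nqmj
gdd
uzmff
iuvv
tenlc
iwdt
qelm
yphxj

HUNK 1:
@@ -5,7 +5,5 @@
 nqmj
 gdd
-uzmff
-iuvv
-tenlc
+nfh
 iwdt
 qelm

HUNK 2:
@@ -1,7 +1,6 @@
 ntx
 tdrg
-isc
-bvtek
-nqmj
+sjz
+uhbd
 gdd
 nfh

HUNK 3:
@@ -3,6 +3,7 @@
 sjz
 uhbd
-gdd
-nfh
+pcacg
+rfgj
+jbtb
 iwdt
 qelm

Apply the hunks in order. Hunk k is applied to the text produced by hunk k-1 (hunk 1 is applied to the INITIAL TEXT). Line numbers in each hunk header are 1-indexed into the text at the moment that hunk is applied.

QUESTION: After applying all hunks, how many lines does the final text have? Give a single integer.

Hunk 1: at line 5 remove [uzmff,iuvv,tenlc] add [nfh] -> 10 lines: ntx tdrg isc bvtek nqmj gdd nfh iwdt qelm yphxj
Hunk 2: at line 1 remove [isc,bvtek,nqmj] add [sjz,uhbd] -> 9 lines: ntx tdrg sjz uhbd gdd nfh iwdt qelm yphxj
Hunk 3: at line 3 remove [gdd,nfh] add [pcacg,rfgj,jbtb] -> 10 lines: ntx tdrg sjz uhbd pcacg rfgj jbtb iwdt qelm yphxj
Final line count: 10

Answer: 10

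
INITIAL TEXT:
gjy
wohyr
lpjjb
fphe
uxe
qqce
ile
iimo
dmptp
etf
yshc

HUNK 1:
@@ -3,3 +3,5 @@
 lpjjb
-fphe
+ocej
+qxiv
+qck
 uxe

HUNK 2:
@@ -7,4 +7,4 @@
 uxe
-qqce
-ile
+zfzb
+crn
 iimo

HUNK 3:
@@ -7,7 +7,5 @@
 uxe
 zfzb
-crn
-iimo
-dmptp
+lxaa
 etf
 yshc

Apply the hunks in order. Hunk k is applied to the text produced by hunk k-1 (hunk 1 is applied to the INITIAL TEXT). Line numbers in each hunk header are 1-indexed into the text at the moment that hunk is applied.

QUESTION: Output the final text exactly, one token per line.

Hunk 1: at line 3 remove [fphe] add [ocej,qxiv,qck] -> 13 lines: gjy wohyr lpjjb ocej qxiv qck uxe qqce ile iimo dmptp etf yshc
Hunk 2: at line 7 remove [qqce,ile] add [zfzb,crn] -> 13 lines: gjy wohyr lpjjb ocej qxiv qck uxe zfzb crn iimo dmptp etf yshc
Hunk 3: at line 7 remove [crn,iimo,dmptp] add [lxaa] -> 11 lines: gjy wohyr lpjjb ocej qxiv qck uxe zfzb lxaa etf yshc

Answer: gjy
wohyr
lpjjb
ocej
qxiv
qck
uxe
zfzb
lxaa
etf
yshc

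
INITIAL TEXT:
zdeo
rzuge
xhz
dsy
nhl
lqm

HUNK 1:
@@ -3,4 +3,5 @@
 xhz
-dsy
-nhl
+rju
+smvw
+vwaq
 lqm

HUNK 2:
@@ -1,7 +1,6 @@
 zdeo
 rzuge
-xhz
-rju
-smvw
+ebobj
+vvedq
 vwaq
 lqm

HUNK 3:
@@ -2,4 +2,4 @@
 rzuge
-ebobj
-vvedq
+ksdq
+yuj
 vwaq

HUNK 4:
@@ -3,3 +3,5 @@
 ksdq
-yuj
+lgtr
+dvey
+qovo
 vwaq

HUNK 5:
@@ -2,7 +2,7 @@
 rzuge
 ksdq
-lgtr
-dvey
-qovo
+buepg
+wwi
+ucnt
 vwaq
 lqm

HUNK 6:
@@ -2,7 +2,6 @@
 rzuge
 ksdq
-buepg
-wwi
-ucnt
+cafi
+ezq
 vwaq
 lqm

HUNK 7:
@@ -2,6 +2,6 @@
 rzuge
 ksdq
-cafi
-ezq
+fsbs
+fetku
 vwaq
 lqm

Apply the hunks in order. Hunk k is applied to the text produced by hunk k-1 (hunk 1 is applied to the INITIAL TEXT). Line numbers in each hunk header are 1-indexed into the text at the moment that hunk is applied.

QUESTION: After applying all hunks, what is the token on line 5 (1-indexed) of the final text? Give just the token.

Answer: fetku

Derivation:
Hunk 1: at line 3 remove [dsy,nhl] add [rju,smvw,vwaq] -> 7 lines: zdeo rzuge xhz rju smvw vwaq lqm
Hunk 2: at line 1 remove [xhz,rju,smvw] add [ebobj,vvedq] -> 6 lines: zdeo rzuge ebobj vvedq vwaq lqm
Hunk 3: at line 2 remove [ebobj,vvedq] add [ksdq,yuj] -> 6 lines: zdeo rzuge ksdq yuj vwaq lqm
Hunk 4: at line 3 remove [yuj] add [lgtr,dvey,qovo] -> 8 lines: zdeo rzuge ksdq lgtr dvey qovo vwaq lqm
Hunk 5: at line 2 remove [lgtr,dvey,qovo] add [buepg,wwi,ucnt] -> 8 lines: zdeo rzuge ksdq buepg wwi ucnt vwaq lqm
Hunk 6: at line 2 remove [buepg,wwi,ucnt] add [cafi,ezq] -> 7 lines: zdeo rzuge ksdq cafi ezq vwaq lqm
Hunk 7: at line 2 remove [cafi,ezq] add [fsbs,fetku] -> 7 lines: zdeo rzuge ksdq fsbs fetku vwaq lqm
Final line 5: fetku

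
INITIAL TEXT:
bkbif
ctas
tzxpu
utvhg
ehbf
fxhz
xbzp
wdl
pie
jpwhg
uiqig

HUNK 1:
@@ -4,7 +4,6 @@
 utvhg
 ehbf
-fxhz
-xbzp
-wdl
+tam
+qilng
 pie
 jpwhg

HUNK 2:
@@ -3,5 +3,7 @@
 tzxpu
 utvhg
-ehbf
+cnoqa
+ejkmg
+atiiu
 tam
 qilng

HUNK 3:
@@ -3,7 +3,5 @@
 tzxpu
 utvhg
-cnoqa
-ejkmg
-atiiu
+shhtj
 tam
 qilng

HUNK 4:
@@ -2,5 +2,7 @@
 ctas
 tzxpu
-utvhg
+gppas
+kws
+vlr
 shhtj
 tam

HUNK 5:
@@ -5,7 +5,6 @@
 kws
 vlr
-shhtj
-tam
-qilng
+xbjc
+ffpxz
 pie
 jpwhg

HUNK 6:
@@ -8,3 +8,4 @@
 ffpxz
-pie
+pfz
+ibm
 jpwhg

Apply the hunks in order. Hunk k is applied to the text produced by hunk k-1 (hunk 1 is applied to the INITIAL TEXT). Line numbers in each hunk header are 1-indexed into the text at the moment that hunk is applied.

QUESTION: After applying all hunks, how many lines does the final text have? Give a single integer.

Hunk 1: at line 4 remove [fxhz,xbzp,wdl] add [tam,qilng] -> 10 lines: bkbif ctas tzxpu utvhg ehbf tam qilng pie jpwhg uiqig
Hunk 2: at line 3 remove [ehbf] add [cnoqa,ejkmg,atiiu] -> 12 lines: bkbif ctas tzxpu utvhg cnoqa ejkmg atiiu tam qilng pie jpwhg uiqig
Hunk 3: at line 3 remove [cnoqa,ejkmg,atiiu] add [shhtj] -> 10 lines: bkbif ctas tzxpu utvhg shhtj tam qilng pie jpwhg uiqig
Hunk 4: at line 2 remove [utvhg] add [gppas,kws,vlr] -> 12 lines: bkbif ctas tzxpu gppas kws vlr shhtj tam qilng pie jpwhg uiqig
Hunk 5: at line 5 remove [shhtj,tam,qilng] add [xbjc,ffpxz] -> 11 lines: bkbif ctas tzxpu gppas kws vlr xbjc ffpxz pie jpwhg uiqig
Hunk 6: at line 8 remove [pie] add [pfz,ibm] -> 12 lines: bkbif ctas tzxpu gppas kws vlr xbjc ffpxz pfz ibm jpwhg uiqig
Final line count: 12

Answer: 12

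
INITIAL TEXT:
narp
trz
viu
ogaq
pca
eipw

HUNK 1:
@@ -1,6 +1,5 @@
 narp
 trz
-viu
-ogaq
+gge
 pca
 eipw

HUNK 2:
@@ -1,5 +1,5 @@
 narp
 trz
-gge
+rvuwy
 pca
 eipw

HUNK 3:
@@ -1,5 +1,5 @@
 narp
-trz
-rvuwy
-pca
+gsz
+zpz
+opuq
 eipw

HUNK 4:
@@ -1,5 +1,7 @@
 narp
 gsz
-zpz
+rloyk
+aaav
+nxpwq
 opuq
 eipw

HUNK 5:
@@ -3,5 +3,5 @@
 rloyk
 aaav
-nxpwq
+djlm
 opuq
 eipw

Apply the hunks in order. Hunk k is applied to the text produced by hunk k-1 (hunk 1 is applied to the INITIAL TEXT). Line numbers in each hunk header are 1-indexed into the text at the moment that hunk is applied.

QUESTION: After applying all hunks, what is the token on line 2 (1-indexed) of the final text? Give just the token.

Answer: gsz

Derivation:
Hunk 1: at line 1 remove [viu,ogaq] add [gge] -> 5 lines: narp trz gge pca eipw
Hunk 2: at line 1 remove [gge] add [rvuwy] -> 5 lines: narp trz rvuwy pca eipw
Hunk 3: at line 1 remove [trz,rvuwy,pca] add [gsz,zpz,opuq] -> 5 lines: narp gsz zpz opuq eipw
Hunk 4: at line 1 remove [zpz] add [rloyk,aaav,nxpwq] -> 7 lines: narp gsz rloyk aaav nxpwq opuq eipw
Hunk 5: at line 3 remove [nxpwq] add [djlm] -> 7 lines: narp gsz rloyk aaav djlm opuq eipw
Final line 2: gsz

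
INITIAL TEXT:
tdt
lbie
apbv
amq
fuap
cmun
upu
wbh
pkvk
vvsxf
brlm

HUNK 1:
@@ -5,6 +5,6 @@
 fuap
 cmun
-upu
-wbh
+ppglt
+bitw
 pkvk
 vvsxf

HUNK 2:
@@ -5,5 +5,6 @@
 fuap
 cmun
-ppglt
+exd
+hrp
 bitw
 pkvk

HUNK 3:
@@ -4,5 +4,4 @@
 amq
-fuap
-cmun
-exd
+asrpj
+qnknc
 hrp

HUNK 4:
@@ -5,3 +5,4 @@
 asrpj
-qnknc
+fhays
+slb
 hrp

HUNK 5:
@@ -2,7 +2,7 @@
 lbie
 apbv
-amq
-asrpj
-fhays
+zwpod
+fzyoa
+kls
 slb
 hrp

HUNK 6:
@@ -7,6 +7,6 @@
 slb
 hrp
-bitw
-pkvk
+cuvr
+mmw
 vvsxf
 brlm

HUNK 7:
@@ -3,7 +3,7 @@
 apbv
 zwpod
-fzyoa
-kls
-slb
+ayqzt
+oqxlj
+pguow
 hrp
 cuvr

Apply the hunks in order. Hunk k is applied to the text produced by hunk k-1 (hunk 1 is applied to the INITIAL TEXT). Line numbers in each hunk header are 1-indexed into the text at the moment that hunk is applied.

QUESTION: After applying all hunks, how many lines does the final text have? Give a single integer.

Answer: 12

Derivation:
Hunk 1: at line 5 remove [upu,wbh] add [ppglt,bitw] -> 11 lines: tdt lbie apbv amq fuap cmun ppglt bitw pkvk vvsxf brlm
Hunk 2: at line 5 remove [ppglt] add [exd,hrp] -> 12 lines: tdt lbie apbv amq fuap cmun exd hrp bitw pkvk vvsxf brlm
Hunk 3: at line 4 remove [fuap,cmun,exd] add [asrpj,qnknc] -> 11 lines: tdt lbie apbv amq asrpj qnknc hrp bitw pkvk vvsxf brlm
Hunk 4: at line 5 remove [qnknc] add [fhays,slb] -> 12 lines: tdt lbie apbv amq asrpj fhays slb hrp bitw pkvk vvsxf brlm
Hunk 5: at line 2 remove [amq,asrpj,fhays] add [zwpod,fzyoa,kls] -> 12 lines: tdt lbie apbv zwpod fzyoa kls slb hrp bitw pkvk vvsxf brlm
Hunk 6: at line 7 remove [bitw,pkvk] add [cuvr,mmw] -> 12 lines: tdt lbie apbv zwpod fzyoa kls slb hrp cuvr mmw vvsxf brlm
Hunk 7: at line 3 remove [fzyoa,kls,slb] add [ayqzt,oqxlj,pguow] -> 12 lines: tdt lbie apbv zwpod ayqzt oqxlj pguow hrp cuvr mmw vvsxf brlm
Final line count: 12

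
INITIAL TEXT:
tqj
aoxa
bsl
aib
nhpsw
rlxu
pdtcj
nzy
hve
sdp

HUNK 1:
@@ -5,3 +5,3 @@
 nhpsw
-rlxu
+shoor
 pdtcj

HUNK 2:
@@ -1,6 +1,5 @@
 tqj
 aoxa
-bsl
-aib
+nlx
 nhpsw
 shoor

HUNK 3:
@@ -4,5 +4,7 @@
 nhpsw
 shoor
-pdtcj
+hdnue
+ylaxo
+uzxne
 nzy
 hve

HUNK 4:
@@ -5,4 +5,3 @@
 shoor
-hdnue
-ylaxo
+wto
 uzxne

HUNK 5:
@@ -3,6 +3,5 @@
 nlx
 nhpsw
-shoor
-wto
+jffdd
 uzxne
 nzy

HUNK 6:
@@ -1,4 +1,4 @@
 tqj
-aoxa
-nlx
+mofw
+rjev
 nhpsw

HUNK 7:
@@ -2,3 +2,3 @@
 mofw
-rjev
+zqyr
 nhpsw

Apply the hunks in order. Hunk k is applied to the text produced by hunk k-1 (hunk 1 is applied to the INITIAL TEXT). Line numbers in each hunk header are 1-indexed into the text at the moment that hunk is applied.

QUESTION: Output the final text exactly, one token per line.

Hunk 1: at line 5 remove [rlxu] add [shoor] -> 10 lines: tqj aoxa bsl aib nhpsw shoor pdtcj nzy hve sdp
Hunk 2: at line 1 remove [bsl,aib] add [nlx] -> 9 lines: tqj aoxa nlx nhpsw shoor pdtcj nzy hve sdp
Hunk 3: at line 4 remove [pdtcj] add [hdnue,ylaxo,uzxne] -> 11 lines: tqj aoxa nlx nhpsw shoor hdnue ylaxo uzxne nzy hve sdp
Hunk 4: at line 5 remove [hdnue,ylaxo] add [wto] -> 10 lines: tqj aoxa nlx nhpsw shoor wto uzxne nzy hve sdp
Hunk 5: at line 3 remove [shoor,wto] add [jffdd] -> 9 lines: tqj aoxa nlx nhpsw jffdd uzxne nzy hve sdp
Hunk 6: at line 1 remove [aoxa,nlx] add [mofw,rjev] -> 9 lines: tqj mofw rjev nhpsw jffdd uzxne nzy hve sdp
Hunk 7: at line 2 remove [rjev] add [zqyr] -> 9 lines: tqj mofw zqyr nhpsw jffdd uzxne nzy hve sdp

Answer: tqj
mofw
zqyr
nhpsw
jffdd
uzxne
nzy
hve
sdp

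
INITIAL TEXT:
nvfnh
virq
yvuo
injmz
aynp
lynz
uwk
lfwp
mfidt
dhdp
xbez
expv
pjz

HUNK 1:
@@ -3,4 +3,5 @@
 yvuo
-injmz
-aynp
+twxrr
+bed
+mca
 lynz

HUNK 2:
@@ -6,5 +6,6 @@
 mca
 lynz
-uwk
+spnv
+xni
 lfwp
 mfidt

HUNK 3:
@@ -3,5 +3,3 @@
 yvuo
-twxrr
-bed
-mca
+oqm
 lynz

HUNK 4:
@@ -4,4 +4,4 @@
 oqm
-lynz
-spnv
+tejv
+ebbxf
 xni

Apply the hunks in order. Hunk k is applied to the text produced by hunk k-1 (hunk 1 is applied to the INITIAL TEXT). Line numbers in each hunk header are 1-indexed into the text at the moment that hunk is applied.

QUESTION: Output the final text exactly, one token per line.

Answer: nvfnh
virq
yvuo
oqm
tejv
ebbxf
xni
lfwp
mfidt
dhdp
xbez
expv
pjz

Derivation:
Hunk 1: at line 3 remove [injmz,aynp] add [twxrr,bed,mca] -> 14 lines: nvfnh virq yvuo twxrr bed mca lynz uwk lfwp mfidt dhdp xbez expv pjz
Hunk 2: at line 6 remove [uwk] add [spnv,xni] -> 15 lines: nvfnh virq yvuo twxrr bed mca lynz spnv xni lfwp mfidt dhdp xbez expv pjz
Hunk 3: at line 3 remove [twxrr,bed,mca] add [oqm] -> 13 lines: nvfnh virq yvuo oqm lynz spnv xni lfwp mfidt dhdp xbez expv pjz
Hunk 4: at line 4 remove [lynz,spnv] add [tejv,ebbxf] -> 13 lines: nvfnh virq yvuo oqm tejv ebbxf xni lfwp mfidt dhdp xbez expv pjz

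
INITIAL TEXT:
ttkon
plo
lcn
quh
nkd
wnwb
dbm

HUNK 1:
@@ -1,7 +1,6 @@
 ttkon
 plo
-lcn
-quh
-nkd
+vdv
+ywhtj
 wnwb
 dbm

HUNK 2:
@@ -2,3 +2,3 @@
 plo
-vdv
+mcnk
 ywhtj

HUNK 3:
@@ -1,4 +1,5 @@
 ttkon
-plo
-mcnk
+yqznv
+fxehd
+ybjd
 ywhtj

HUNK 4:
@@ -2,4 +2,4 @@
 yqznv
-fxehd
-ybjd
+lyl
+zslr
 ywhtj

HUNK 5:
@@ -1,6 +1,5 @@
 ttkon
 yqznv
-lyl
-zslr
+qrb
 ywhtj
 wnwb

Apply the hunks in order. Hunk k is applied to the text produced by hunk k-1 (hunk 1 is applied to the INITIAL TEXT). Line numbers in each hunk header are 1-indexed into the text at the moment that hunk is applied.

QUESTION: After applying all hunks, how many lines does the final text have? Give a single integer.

Answer: 6

Derivation:
Hunk 1: at line 1 remove [lcn,quh,nkd] add [vdv,ywhtj] -> 6 lines: ttkon plo vdv ywhtj wnwb dbm
Hunk 2: at line 2 remove [vdv] add [mcnk] -> 6 lines: ttkon plo mcnk ywhtj wnwb dbm
Hunk 3: at line 1 remove [plo,mcnk] add [yqznv,fxehd,ybjd] -> 7 lines: ttkon yqznv fxehd ybjd ywhtj wnwb dbm
Hunk 4: at line 2 remove [fxehd,ybjd] add [lyl,zslr] -> 7 lines: ttkon yqznv lyl zslr ywhtj wnwb dbm
Hunk 5: at line 1 remove [lyl,zslr] add [qrb] -> 6 lines: ttkon yqznv qrb ywhtj wnwb dbm
Final line count: 6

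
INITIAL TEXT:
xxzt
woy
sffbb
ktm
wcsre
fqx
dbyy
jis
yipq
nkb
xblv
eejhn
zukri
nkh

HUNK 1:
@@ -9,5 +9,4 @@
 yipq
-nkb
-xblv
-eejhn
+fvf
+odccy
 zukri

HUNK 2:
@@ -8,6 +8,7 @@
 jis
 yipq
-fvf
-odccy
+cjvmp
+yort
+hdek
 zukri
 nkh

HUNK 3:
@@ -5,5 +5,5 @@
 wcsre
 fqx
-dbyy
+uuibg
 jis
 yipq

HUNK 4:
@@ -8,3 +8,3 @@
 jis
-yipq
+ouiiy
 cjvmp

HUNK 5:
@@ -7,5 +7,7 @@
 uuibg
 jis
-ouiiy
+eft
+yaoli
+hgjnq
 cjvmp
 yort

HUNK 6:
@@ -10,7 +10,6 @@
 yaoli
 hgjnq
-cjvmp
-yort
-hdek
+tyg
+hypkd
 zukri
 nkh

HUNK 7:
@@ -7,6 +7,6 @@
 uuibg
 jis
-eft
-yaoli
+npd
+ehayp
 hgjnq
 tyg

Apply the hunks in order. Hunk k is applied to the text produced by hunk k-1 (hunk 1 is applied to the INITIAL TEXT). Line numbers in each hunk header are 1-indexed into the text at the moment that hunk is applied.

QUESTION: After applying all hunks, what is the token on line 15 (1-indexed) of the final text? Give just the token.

Answer: nkh

Derivation:
Hunk 1: at line 9 remove [nkb,xblv,eejhn] add [fvf,odccy] -> 13 lines: xxzt woy sffbb ktm wcsre fqx dbyy jis yipq fvf odccy zukri nkh
Hunk 2: at line 8 remove [fvf,odccy] add [cjvmp,yort,hdek] -> 14 lines: xxzt woy sffbb ktm wcsre fqx dbyy jis yipq cjvmp yort hdek zukri nkh
Hunk 3: at line 5 remove [dbyy] add [uuibg] -> 14 lines: xxzt woy sffbb ktm wcsre fqx uuibg jis yipq cjvmp yort hdek zukri nkh
Hunk 4: at line 8 remove [yipq] add [ouiiy] -> 14 lines: xxzt woy sffbb ktm wcsre fqx uuibg jis ouiiy cjvmp yort hdek zukri nkh
Hunk 5: at line 7 remove [ouiiy] add [eft,yaoli,hgjnq] -> 16 lines: xxzt woy sffbb ktm wcsre fqx uuibg jis eft yaoli hgjnq cjvmp yort hdek zukri nkh
Hunk 6: at line 10 remove [cjvmp,yort,hdek] add [tyg,hypkd] -> 15 lines: xxzt woy sffbb ktm wcsre fqx uuibg jis eft yaoli hgjnq tyg hypkd zukri nkh
Hunk 7: at line 7 remove [eft,yaoli] add [npd,ehayp] -> 15 lines: xxzt woy sffbb ktm wcsre fqx uuibg jis npd ehayp hgjnq tyg hypkd zukri nkh
Final line 15: nkh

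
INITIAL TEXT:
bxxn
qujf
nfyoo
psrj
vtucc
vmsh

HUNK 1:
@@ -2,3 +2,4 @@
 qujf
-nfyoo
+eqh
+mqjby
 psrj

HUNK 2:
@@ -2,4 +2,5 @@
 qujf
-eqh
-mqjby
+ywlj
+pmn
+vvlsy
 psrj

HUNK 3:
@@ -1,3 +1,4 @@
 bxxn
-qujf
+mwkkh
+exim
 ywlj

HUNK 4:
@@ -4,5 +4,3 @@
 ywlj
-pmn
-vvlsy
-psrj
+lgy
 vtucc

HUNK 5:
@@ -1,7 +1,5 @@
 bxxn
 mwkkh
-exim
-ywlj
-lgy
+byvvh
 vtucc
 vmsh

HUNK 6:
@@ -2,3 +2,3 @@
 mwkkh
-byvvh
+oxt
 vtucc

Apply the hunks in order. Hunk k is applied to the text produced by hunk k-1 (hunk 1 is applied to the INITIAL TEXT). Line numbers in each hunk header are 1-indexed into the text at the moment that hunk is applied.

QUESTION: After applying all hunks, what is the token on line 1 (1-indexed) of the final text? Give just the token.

Answer: bxxn

Derivation:
Hunk 1: at line 2 remove [nfyoo] add [eqh,mqjby] -> 7 lines: bxxn qujf eqh mqjby psrj vtucc vmsh
Hunk 2: at line 2 remove [eqh,mqjby] add [ywlj,pmn,vvlsy] -> 8 lines: bxxn qujf ywlj pmn vvlsy psrj vtucc vmsh
Hunk 3: at line 1 remove [qujf] add [mwkkh,exim] -> 9 lines: bxxn mwkkh exim ywlj pmn vvlsy psrj vtucc vmsh
Hunk 4: at line 4 remove [pmn,vvlsy,psrj] add [lgy] -> 7 lines: bxxn mwkkh exim ywlj lgy vtucc vmsh
Hunk 5: at line 1 remove [exim,ywlj,lgy] add [byvvh] -> 5 lines: bxxn mwkkh byvvh vtucc vmsh
Hunk 6: at line 2 remove [byvvh] add [oxt] -> 5 lines: bxxn mwkkh oxt vtucc vmsh
Final line 1: bxxn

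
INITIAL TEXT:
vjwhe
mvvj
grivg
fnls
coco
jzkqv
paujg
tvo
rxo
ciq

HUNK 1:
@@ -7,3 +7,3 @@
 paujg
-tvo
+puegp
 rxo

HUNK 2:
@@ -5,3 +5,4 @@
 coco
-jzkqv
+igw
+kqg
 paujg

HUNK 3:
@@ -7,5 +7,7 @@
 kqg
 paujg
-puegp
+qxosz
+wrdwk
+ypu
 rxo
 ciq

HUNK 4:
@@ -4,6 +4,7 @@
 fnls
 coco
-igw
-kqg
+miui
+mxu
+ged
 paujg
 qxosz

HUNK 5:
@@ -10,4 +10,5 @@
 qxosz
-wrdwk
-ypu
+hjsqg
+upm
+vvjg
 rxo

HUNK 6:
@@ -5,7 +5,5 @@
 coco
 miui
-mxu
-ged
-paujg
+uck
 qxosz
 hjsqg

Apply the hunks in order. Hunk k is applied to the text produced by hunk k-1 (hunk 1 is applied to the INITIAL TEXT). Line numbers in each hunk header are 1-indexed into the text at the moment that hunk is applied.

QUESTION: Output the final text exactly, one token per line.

Hunk 1: at line 7 remove [tvo] add [puegp] -> 10 lines: vjwhe mvvj grivg fnls coco jzkqv paujg puegp rxo ciq
Hunk 2: at line 5 remove [jzkqv] add [igw,kqg] -> 11 lines: vjwhe mvvj grivg fnls coco igw kqg paujg puegp rxo ciq
Hunk 3: at line 7 remove [puegp] add [qxosz,wrdwk,ypu] -> 13 lines: vjwhe mvvj grivg fnls coco igw kqg paujg qxosz wrdwk ypu rxo ciq
Hunk 4: at line 4 remove [igw,kqg] add [miui,mxu,ged] -> 14 lines: vjwhe mvvj grivg fnls coco miui mxu ged paujg qxosz wrdwk ypu rxo ciq
Hunk 5: at line 10 remove [wrdwk,ypu] add [hjsqg,upm,vvjg] -> 15 lines: vjwhe mvvj grivg fnls coco miui mxu ged paujg qxosz hjsqg upm vvjg rxo ciq
Hunk 6: at line 5 remove [mxu,ged,paujg] add [uck] -> 13 lines: vjwhe mvvj grivg fnls coco miui uck qxosz hjsqg upm vvjg rxo ciq

Answer: vjwhe
mvvj
grivg
fnls
coco
miui
uck
qxosz
hjsqg
upm
vvjg
rxo
ciq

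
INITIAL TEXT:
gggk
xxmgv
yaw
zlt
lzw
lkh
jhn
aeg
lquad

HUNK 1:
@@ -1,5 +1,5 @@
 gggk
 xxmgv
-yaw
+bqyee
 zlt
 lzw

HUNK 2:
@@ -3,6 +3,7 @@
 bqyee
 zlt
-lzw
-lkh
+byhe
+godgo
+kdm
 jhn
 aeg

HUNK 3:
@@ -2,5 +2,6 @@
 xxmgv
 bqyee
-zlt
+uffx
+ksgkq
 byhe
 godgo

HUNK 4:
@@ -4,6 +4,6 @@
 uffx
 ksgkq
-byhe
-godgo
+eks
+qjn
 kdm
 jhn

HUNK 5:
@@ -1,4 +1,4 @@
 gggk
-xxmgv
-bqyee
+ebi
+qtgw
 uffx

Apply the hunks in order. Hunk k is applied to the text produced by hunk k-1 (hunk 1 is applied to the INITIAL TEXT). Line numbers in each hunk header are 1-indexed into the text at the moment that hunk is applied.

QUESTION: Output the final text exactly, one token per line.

Answer: gggk
ebi
qtgw
uffx
ksgkq
eks
qjn
kdm
jhn
aeg
lquad

Derivation:
Hunk 1: at line 1 remove [yaw] add [bqyee] -> 9 lines: gggk xxmgv bqyee zlt lzw lkh jhn aeg lquad
Hunk 2: at line 3 remove [lzw,lkh] add [byhe,godgo,kdm] -> 10 lines: gggk xxmgv bqyee zlt byhe godgo kdm jhn aeg lquad
Hunk 3: at line 2 remove [zlt] add [uffx,ksgkq] -> 11 lines: gggk xxmgv bqyee uffx ksgkq byhe godgo kdm jhn aeg lquad
Hunk 4: at line 4 remove [byhe,godgo] add [eks,qjn] -> 11 lines: gggk xxmgv bqyee uffx ksgkq eks qjn kdm jhn aeg lquad
Hunk 5: at line 1 remove [xxmgv,bqyee] add [ebi,qtgw] -> 11 lines: gggk ebi qtgw uffx ksgkq eks qjn kdm jhn aeg lquad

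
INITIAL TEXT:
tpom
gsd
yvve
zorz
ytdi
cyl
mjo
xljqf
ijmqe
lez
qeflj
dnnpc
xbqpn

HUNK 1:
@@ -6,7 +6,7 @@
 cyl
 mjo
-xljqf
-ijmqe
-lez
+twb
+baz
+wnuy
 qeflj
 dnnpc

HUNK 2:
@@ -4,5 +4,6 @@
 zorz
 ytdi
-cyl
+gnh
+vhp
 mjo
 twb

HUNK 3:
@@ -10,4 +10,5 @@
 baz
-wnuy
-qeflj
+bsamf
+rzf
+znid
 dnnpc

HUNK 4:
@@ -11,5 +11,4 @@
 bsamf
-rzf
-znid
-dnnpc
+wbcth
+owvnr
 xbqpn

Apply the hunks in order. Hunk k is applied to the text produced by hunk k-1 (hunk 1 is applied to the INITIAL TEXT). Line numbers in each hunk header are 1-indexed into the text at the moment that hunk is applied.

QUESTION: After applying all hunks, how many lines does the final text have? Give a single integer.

Hunk 1: at line 6 remove [xljqf,ijmqe,lez] add [twb,baz,wnuy] -> 13 lines: tpom gsd yvve zorz ytdi cyl mjo twb baz wnuy qeflj dnnpc xbqpn
Hunk 2: at line 4 remove [cyl] add [gnh,vhp] -> 14 lines: tpom gsd yvve zorz ytdi gnh vhp mjo twb baz wnuy qeflj dnnpc xbqpn
Hunk 3: at line 10 remove [wnuy,qeflj] add [bsamf,rzf,znid] -> 15 lines: tpom gsd yvve zorz ytdi gnh vhp mjo twb baz bsamf rzf znid dnnpc xbqpn
Hunk 4: at line 11 remove [rzf,znid,dnnpc] add [wbcth,owvnr] -> 14 lines: tpom gsd yvve zorz ytdi gnh vhp mjo twb baz bsamf wbcth owvnr xbqpn
Final line count: 14

Answer: 14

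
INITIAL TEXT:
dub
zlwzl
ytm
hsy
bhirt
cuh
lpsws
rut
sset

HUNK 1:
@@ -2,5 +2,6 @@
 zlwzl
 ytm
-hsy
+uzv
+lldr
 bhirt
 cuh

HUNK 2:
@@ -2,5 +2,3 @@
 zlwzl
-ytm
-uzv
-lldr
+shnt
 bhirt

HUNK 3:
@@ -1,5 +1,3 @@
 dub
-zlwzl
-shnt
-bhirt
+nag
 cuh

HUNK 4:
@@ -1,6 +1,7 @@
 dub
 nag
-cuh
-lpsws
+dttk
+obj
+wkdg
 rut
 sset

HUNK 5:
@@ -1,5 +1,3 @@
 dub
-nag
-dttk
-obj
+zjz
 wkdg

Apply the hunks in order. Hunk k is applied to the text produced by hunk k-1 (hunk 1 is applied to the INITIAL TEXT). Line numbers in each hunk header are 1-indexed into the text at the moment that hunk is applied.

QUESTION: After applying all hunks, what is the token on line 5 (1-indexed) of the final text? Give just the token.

Hunk 1: at line 2 remove [hsy] add [uzv,lldr] -> 10 lines: dub zlwzl ytm uzv lldr bhirt cuh lpsws rut sset
Hunk 2: at line 2 remove [ytm,uzv,lldr] add [shnt] -> 8 lines: dub zlwzl shnt bhirt cuh lpsws rut sset
Hunk 3: at line 1 remove [zlwzl,shnt,bhirt] add [nag] -> 6 lines: dub nag cuh lpsws rut sset
Hunk 4: at line 1 remove [cuh,lpsws] add [dttk,obj,wkdg] -> 7 lines: dub nag dttk obj wkdg rut sset
Hunk 5: at line 1 remove [nag,dttk,obj] add [zjz] -> 5 lines: dub zjz wkdg rut sset
Final line 5: sset

Answer: sset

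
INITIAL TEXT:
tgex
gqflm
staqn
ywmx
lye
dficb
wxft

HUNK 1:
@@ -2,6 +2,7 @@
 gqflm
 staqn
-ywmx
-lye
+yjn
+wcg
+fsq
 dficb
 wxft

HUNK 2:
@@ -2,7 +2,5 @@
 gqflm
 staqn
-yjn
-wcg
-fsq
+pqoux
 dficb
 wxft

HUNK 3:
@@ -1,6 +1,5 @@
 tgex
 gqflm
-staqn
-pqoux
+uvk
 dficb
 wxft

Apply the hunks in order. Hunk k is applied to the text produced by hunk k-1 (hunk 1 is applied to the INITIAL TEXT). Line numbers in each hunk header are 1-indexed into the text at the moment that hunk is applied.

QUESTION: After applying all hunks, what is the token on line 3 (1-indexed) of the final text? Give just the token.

Answer: uvk

Derivation:
Hunk 1: at line 2 remove [ywmx,lye] add [yjn,wcg,fsq] -> 8 lines: tgex gqflm staqn yjn wcg fsq dficb wxft
Hunk 2: at line 2 remove [yjn,wcg,fsq] add [pqoux] -> 6 lines: tgex gqflm staqn pqoux dficb wxft
Hunk 3: at line 1 remove [staqn,pqoux] add [uvk] -> 5 lines: tgex gqflm uvk dficb wxft
Final line 3: uvk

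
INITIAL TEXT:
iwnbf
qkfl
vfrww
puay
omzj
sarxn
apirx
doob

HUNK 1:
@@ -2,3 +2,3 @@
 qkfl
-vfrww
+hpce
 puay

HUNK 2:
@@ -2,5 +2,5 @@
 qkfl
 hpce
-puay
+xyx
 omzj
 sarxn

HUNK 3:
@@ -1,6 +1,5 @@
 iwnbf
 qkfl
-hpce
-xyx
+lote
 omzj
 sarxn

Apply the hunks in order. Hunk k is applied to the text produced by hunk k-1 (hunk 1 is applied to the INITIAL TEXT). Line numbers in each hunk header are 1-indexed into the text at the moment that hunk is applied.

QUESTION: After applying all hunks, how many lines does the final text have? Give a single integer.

Hunk 1: at line 2 remove [vfrww] add [hpce] -> 8 lines: iwnbf qkfl hpce puay omzj sarxn apirx doob
Hunk 2: at line 2 remove [puay] add [xyx] -> 8 lines: iwnbf qkfl hpce xyx omzj sarxn apirx doob
Hunk 3: at line 1 remove [hpce,xyx] add [lote] -> 7 lines: iwnbf qkfl lote omzj sarxn apirx doob
Final line count: 7

Answer: 7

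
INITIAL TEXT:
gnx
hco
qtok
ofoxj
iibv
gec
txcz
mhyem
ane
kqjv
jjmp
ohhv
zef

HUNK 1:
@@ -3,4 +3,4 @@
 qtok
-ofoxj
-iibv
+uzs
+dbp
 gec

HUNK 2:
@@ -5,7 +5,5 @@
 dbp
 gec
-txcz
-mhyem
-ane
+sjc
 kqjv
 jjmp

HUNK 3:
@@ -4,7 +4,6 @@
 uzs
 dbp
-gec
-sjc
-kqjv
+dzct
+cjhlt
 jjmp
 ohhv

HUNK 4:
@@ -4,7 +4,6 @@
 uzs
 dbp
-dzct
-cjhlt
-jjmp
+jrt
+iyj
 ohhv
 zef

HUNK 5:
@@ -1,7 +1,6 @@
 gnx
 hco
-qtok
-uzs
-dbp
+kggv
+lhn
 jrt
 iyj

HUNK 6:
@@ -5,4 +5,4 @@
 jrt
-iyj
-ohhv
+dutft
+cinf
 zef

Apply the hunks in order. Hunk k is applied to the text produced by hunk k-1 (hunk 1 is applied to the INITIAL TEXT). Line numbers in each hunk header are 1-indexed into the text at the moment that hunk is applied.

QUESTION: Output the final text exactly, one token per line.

Hunk 1: at line 3 remove [ofoxj,iibv] add [uzs,dbp] -> 13 lines: gnx hco qtok uzs dbp gec txcz mhyem ane kqjv jjmp ohhv zef
Hunk 2: at line 5 remove [txcz,mhyem,ane] add [sjc] -> 11 lines: gnx hco qtok uzs dbp gec sjc kqjv jjmp ohhv zef
Hunk 3: at line 4 remove [gec,sjc,kqjv] add [dzct,cjhlt] -> 10 lines: gnx hco qtok uzs dbp dzct cjhlt jjmp ohhv zef
Hunk 4: at line 4 remove [dzct,cjhlt,jjmp] add [jrt,iyj] -> 9 lines: gnx hco qtok uzs dbp jrt iyj ohhv zef
Hunk 5: at line 1 remove [qtok,uzs,dbp] add [kggv,lhn] -> 8 lines: gnx hco kggv lhn jrt iyj ohhv zef
Hunk 6: at line 5 remove [iyj,ohhv] add [dutft,cinf] -> 8 lines: gnx hco kggv lhn jrt dutft cinf zef

Answer: gnx
hco
kggv
lhn
jrt
dutft
cinf
zef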